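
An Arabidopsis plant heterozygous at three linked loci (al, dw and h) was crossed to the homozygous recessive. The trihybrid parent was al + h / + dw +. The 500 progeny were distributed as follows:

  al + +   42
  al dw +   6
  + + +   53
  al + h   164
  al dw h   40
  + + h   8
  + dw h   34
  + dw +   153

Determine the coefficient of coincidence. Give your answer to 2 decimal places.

0.73

The two rarest classes, + + h and al dw +, are the double crossovers. Comparing them with the parentals, only the al allele has switched, so al is the middle locus and the order is dw – al – h.
dw–al: (93 + 14)/500 = 0.2140; al–h: (76 + 14)/500 = 0.1800.
Expected DCO frequency = 0.2140 × 0.1800 ≈ 0.03852; observed = 14/500 ≈ 0.02800.
Coefficient of coincidence = 0.02800/0.03852 ≈ 0.73.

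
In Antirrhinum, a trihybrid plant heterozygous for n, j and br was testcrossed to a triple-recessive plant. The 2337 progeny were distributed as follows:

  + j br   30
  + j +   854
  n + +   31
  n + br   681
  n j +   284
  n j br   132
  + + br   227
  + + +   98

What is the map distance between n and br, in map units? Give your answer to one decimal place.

The two most frequent reciprocal classes, n + br and + j +, are the parental types, so the F1 was n + br / + j +.
The two rarest classes, n + + and + j br, are the double crossovers. Comparing them with the parentals, only the br allele has switched, so br is the middle locus and the order is j – br – n.
Crossovers in the br–n interval produce the single-crossover classes + + br and n j + (227 + 284 = 511) plus the double crossovers (61).
RF(br–n) = (511 + 61) / 2337 = 572/2337 = 0.2448 → 24.5 map units.

24.5 map units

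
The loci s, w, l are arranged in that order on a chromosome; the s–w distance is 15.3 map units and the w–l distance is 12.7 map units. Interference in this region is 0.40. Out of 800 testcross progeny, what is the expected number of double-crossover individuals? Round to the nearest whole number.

Map distances give recombination frequencies of 0.153 and 0.127 for the two intervals.
With interference 0.40 (so coincidence = 0.60), expected double-crossover frequency = 0.153 × 0.127 × 0.60 = 0.01166.
Expected number = 0.01166 × 800 = 9.33 ≈ 9.

9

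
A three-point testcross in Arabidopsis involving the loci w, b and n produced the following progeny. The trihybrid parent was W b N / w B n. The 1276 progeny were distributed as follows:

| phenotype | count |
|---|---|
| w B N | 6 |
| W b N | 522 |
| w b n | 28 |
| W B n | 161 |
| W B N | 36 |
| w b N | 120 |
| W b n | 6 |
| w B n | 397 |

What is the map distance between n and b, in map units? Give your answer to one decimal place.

6.0 map units

The two rarest classes, W b n and w B N, are the double crossovers. Comparing them with the parentals, only the n allele has switched, so n is the middle locus and the order is w – n – b.
Crossovers in the n–b interval produce the single-crossover classes W B N and w b n (36 + 28 = 64) plus the double crossovers (12).
RF(n–b) = (64 + 12) / 1276 = 76/1276 = 0.0596 → 6.0 map units.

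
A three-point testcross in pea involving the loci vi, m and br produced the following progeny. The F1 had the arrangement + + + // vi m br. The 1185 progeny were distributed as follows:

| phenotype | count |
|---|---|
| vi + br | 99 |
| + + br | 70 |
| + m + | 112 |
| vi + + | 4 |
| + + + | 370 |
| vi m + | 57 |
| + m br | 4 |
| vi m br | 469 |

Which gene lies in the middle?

vi

The two rarest classes, vi + + and + m br, are the double crossovers. Comparing them with the parentals, only the vi allele has switched, so vi is the middle locus and the order is br – vi – m.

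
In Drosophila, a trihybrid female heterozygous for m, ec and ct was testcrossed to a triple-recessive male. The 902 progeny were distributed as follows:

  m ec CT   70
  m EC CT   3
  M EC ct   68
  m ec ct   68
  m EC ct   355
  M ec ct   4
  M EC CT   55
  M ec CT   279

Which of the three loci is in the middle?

The two most frequent reciprocal classes, M ec CT and m EC ct, are the parental types, so the F1 was M ec CT / m EC ct.
The two rarest classes, M ec ct and m EC CT, are the double crossovers. Comparing them with the parentals, only the ct allele has switched, so ct is the middle locus and the order is m – ct – ec.

ct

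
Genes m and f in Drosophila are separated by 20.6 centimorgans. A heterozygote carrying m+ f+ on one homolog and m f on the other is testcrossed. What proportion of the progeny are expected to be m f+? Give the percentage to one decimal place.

10.3%

A map distance of 20.6 centimorgans corresponds to a recombination frequency of 0.206.
The F1 is m+ f+ / m f, so m f+ is a recombinant gamete class with expected frequency r/2 = 0.206/2 = 0.1030.
That is 0.1030 = 10.3% of the progeny.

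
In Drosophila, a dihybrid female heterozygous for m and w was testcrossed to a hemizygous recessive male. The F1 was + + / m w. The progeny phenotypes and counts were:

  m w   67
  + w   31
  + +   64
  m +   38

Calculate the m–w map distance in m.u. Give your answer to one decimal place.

The recombinant classes are + w and m +: 31 + 38 = 69.
Recombination frequency = 69/200 = 0.3450 ≈ 34.5%, i.e. 34.5 m.u.

34.5 m.u.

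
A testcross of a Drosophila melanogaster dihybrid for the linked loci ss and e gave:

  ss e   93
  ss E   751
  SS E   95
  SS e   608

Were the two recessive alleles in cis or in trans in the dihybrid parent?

The two most frequent classes are SS e (608) and ss E (751); these are the parental (non-recombinant) types.
So the F1 carried SS e on one chromosome and ss E on the other — the recessive alleles are on opposite chromosomes (trans / repulsion).

trans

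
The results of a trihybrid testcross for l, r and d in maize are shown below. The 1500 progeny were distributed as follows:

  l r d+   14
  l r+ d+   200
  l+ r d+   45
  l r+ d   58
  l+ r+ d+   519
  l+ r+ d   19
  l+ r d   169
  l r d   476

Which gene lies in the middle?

The two most frequent reciprocal classes, l r d and l+ r+ d+, are the parental types, so the F1 was l r d / l+ r+ d+.
The two rarest classes, l r d+ and l+ r+ d, are the double crossovers. Comparing them with the parentals, only the d allele has switched, so d is the middle locus and the order is l – d – r.

d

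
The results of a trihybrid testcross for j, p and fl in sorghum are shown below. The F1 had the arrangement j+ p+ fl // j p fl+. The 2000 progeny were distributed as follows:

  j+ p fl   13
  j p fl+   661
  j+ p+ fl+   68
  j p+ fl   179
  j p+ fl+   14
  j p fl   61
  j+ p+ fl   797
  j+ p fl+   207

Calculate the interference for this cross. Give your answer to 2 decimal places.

The two rarest classes, j+ p fl and j p+ fl+, are the double crossovers. Comparing them with the parentals, only the p allele has switched, so p is the middle locus and the order is j – p – fl.
j–p: (386 + 27)/2000 = 0.2065; p–fl: (129 + 27)/2000 = 0.0780.
Expected DCO frequency = 0.2065 × 0.0780 ≈ 0.01611; observed = 27/2000 ≈ 0.01350.
Coefficient of coincidence = 0.01350/0.01611 ≈ 0.84; interference = 1 − 0.84 = 0.16.

0.16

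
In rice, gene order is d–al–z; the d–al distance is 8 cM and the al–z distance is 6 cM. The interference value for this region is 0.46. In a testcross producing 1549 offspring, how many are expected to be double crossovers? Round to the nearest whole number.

4

Map distances give recombination frequencies of 0.080 and 0.060 for the two intervals.
With interference 0.46 (so coincidence = 0.54), expected double-crossover frequency = 0.080 × 0.060 × 0.54 = 0.00259.
Expected number = 0.00259 × 1549 = 4.02 ≈ 4.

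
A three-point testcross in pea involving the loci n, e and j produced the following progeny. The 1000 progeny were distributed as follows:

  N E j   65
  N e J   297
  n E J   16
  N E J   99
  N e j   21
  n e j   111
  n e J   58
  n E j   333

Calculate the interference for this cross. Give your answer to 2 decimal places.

The two most frequent reciprocal classes, N e J and n E j, are the parental types, so the F1 was N e J / n E j.
The two rarest classes, N e j and n E J, are the double crossovers. Comparing them with the parentals, only the j allele has switched, so j is the middle locus and the order is e – j – n.
e–j: (210 + 37)/1000 = 0.2470; j–n: (123 + 37)/1000 = 0.1600.
Expected DCO frequency = 0.2470 × 0.1600 ≈ 0.03952; observed = 37/1000 ≈ 0.03700.
Coefficient of coincidence = 0.03700/0.03952 ≈ 0.94; interference = 1 − 0.94 = 0.06.

0.06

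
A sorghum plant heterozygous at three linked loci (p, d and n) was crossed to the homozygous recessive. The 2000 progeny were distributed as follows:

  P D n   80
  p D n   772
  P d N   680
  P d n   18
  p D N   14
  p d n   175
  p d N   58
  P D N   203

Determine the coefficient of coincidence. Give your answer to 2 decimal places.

0.92

The two most frequent reciprocal classes, P d N and p D n, are the parental types, so the F1 was P d N / p D n.
The two rarest classes, P d n and p D N, are the double crossovers. Comparing them with the parentals, only the n allele has switched, so n is the middle locus and the order is p – n – d.
p–n: (138 + 32)/2000 = 0.0850; n–d: (378 + 32)/2000 = 0.2050.
Expected DCO frequency = 0.0850 × 0.2050 ≈ 0.01742; observed = 32/2000 ≈ 0.01600.
Coefficient of coincidence = 0.01600/0.01742 ≈ 0.92.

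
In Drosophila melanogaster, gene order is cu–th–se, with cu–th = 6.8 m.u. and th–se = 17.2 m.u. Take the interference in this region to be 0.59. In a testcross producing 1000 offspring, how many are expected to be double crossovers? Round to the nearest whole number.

Map distances give recombination frequencies of 0.068 and 0.172 for the two intervals.
With interference 0.59 (so coincidence = 0.41), expected double-crossover frequency = 0.068 × 0.172 × 0.41 = 0.00480.
Expected number = 0.00480 × 1000 = 4.80 ≈ 5.

5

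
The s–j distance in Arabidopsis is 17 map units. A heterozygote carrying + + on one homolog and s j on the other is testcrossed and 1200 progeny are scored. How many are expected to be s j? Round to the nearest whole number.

A map distance of 17 map units corresponds to a recombination frequency of 0.170.
The F1 is + + / s j, so s j is a parental gamete class with expected frequency (1 − r)/2 = 0.830/2 = 0.4150.
Expected number = 0.4150 × 1200 = 498.00 ≈ 498.

498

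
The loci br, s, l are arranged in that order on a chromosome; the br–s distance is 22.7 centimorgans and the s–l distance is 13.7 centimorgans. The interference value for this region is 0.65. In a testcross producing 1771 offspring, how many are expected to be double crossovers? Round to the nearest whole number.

Map distances give recombination frequencies of 0.227 and 0.137 for the two intervals.
With interference 0.65 (so coincidence = 0.35), expected double-crossover frequency = 0.227 × 0.137 × 0.35 = 0.01088.
Expected number = 0.01088 × 1771 = 19.28 ≈ 19.

19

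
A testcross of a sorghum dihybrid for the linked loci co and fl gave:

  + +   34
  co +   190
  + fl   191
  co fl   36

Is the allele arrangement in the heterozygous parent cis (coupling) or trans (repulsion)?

trans

The two most frequent classes are + fl (191) and co + (190); these are the parental (non-recombinant) types.
So the F1 carried + fl on one chromosome and co + on the other — the recessive alleles are on opposite chromosomes (trans / repulsion).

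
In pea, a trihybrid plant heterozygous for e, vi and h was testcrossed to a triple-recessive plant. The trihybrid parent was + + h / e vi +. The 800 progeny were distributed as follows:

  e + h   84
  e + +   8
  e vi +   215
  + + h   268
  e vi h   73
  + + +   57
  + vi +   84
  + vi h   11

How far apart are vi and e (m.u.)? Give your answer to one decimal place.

The two rarest classes, + vi h and e + +, are the double crossovers. Comparing them with the parentals, only the vi allele has switched, so vi is the middle locus and the order is e – vi – h.
Crossovers in the e–vi interval produce the single-crossover classes e + h and + vi + (84 + 84 = 168) plus the double crossovers (19).
RF(e–vi) = (168 + 19) / 800 = 187/800 = 0.2338 → 23.4 m.u.

23.4 m.u.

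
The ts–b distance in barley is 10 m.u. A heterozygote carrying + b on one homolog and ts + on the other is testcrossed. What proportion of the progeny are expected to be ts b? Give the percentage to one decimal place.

A map distance of 10 m.u. corresponds to a recombination frequency of 0.100.
The F1 is + b / ts +, so ts b is a recombinant gamete class with expected frequency r/2 = 0.100/2 = 0.0500.
That is 0.0500 = 5.0% of the progeny.

5.0%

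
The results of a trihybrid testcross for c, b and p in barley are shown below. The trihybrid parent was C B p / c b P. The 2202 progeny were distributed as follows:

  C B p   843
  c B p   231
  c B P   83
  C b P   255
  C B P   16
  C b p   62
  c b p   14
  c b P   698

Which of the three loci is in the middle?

p

The two rarest classes, C B P and c b p, are the double crossovers. Comparing them with the parentals, only the p allele has switched, so p is the middle locus and the order is c – p – b.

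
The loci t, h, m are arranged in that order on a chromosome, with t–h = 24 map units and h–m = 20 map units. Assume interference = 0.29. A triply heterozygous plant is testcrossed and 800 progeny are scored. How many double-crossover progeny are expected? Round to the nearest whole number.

Map distances give recombination frequencies of 0.240 and 0.200 for the two intervals.
With interference 0.29 (so coincidence = 0.71), expected double-crossover frequency = 0.240 × 0.200 × 0.71 = 0.03408.
Expected number = 0.03408 × 800 = 27.26 ≈ 27.

27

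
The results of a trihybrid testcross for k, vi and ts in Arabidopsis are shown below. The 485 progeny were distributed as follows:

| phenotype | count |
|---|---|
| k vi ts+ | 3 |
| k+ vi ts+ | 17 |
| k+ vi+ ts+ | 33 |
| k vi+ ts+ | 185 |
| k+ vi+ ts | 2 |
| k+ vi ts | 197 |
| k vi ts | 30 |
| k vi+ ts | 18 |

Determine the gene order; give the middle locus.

vi

The two most frequent reciprocal classes, k+ vi ts and k vi+ ts+, are the parental types, so the F1 was k+ vi ts / k vi+ ts+.
The two rarest classes, k+ vi+ ts and k vi ts+, are the double crossovers. Comparing them with the parentals, only the vi allele has switched, so vi is the middle locus and the order is k – vi – ts.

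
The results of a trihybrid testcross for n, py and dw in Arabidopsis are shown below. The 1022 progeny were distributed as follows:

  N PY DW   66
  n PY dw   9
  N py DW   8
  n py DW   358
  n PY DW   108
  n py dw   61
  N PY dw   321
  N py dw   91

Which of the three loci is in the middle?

The two most frequent reciprocal classes, n py DW and N PY dw, are the parental types, so the F1 was n py DW / N PY dw.
The two rarest classes, N py DW and n PY dw, are the double crossovers. Comparing them with the parentals, only the n allele has switched, so n is the middle locus and the order is py – n – dw.

n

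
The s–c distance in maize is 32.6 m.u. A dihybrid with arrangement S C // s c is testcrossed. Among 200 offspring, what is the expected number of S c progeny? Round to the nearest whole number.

A map distance of 32.6 m.u. corresponds to a recombination frequency of 0.326.
The F1 is S C / s c, so S c is a recombinant gamete class with expected frequency r/2 = 0.326/2 = 0.1630.
Expected number = 0.1630 × 200 = 32.60 ≈ 33.

33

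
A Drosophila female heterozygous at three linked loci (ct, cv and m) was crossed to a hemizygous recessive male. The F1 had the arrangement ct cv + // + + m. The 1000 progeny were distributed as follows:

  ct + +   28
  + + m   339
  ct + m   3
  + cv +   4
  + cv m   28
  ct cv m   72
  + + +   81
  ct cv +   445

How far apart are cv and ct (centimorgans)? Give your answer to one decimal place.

The two rarest classes, + cv + and ct + m, are the double crossovers. Comparing them with the parentals, only the ct allele has switched, so ct is the middle locus and the order is cv – ct – m.
Crossovers in the cv–ct interval produce the single-crossover classes ct + + and + cv m (28 + 28 = 56) plus the double crossovers (7).
RF(cv–ct) = (56 + 7) / 1000 = 63/1000 = 0.0630 → 6.3 centimorgans.

6.3 centimorgans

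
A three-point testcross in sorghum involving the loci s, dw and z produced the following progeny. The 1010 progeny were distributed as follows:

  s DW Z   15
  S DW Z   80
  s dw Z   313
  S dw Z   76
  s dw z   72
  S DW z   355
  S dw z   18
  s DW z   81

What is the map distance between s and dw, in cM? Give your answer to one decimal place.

18.8 cM

The two most frequent reciprocal classes, S DW z and s dw Z, are the parental types, so the F1 was S DW z / s dw Z.
The two rarest classes, S dw z and s DW Z, are the double crossovers. Comparing them with the parentals, only the dw allele has switched, so dw is the middle locus and the order is s – dw – z.
Crossovers in the s–dw interval produce the single-crossover classes s DW z and S dw Z (81 + 76 = 157) plus the double crossovers (33).
RF(s–dw) = (157 + 33) / 1010 = 190/1010 = 0.1881 → 18.8 cM.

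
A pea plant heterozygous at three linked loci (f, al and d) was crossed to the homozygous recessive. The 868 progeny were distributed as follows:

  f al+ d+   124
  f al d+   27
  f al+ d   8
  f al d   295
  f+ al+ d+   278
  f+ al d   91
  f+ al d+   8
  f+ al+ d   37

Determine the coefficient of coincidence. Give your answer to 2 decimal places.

0.75

The two most frequent reciprocal classes, f+ al+ d+ and f al d, are the parental types, so the F1 was f+ al+ d+ / f al d.
The two rarest classes, f+ al d+ and f al+ d, are the double crossovers. Comparing them with the parentals, only the al allele has switched, so al is the middle locus and the order is f – al – d.
f–al: (215 + 16)/868 = 0.2661; al–d: (64 + 16)/868 = 0.0922.
Expected DCO frequency = 0.2661 × 0.0922 ≈ 0.02453; observed = 16/868 ≈ 0.01843.
Coefficient of coincidence = 0.01843/0.02453 ≈ 0.75.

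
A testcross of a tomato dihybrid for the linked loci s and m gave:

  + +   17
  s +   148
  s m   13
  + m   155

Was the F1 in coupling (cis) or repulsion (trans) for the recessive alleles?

trans

The two most frequent classes are + m (155) and s + (148); these are the parental (non-recombinant) types.
So the F1 carried + m on one chromosome and s + on the other — the recessive alleles are on opposite chromosomes (trans / repulsion).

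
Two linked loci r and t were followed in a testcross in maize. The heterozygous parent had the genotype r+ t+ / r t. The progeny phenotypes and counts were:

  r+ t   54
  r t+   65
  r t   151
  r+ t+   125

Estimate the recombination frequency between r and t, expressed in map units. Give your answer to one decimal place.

30.1 map units

The recombinant classes are r+ t and r t+: 54 + 65 = 119.
Recombination frequency = 119/395 = 0.3013 ≈ 30.1%, i.e. 30.1 map units.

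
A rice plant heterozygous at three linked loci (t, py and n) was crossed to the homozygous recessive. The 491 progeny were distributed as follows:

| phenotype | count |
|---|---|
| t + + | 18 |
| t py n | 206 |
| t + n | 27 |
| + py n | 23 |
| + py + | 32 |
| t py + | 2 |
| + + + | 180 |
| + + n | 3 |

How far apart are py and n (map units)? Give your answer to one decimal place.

The two most frequent reciprocal classes, + + + and t py n, are the parental types, so the F1 was + + + / t py n.
The two rarest classes, + + n and t py +, are the double crossovers. Comparing them with the parentals, only the n allele has switched, so n is the middle locus and the order is t – n – py.
Crossovers in the n–py interval produce the single-crossover classes + py + and t + n (32 + 27 = 59) plus the double crossovers (5).
RF(n–py) = (59 + 5) / 491 = 64/491 = 0.1303 → 13.0 map units.

13.0 map units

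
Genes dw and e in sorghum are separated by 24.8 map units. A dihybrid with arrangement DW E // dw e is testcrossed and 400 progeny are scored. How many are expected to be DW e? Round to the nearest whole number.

A map distance of 24.8 map units corresponds to a recombination frequency of 0.248.
The F1 is DW E / dw e, so DW e is a recombinant gamete class with expected frequency r/2 = 0.248/2 = 0.1240.
Expected number = 0.1240 × 400 = 49.60 ≈ 50.

50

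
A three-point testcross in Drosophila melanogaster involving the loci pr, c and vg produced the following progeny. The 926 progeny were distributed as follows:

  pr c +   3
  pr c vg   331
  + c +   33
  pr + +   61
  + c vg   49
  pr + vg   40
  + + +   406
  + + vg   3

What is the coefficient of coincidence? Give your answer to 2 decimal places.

The two most frequent reciprocal classes, pr c vg and + + +, are the parental types, so the F1 was pr c vg / + + +.
The two rarest classes, pr c + and + + vg, are the double crossovers. Comparing them with the parentals, only the vg allele has switched, so vg is the middle locus and the order is pr – vg – c.
pr–vg: (110 + 6)/926 = 0.1253; vg–c: (73 + 6)/926 = 0.0853.
Expected DCO frequency = 0.1253 × 0.0853 ≈ 0.01069; observed = 6/926 ≈ 0.00648.
Coefficient of coincidence = 0.00648/0.01069 ≈ 0.61.

0.61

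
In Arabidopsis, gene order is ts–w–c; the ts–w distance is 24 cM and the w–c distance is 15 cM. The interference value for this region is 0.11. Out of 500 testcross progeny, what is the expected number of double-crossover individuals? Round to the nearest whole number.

Map distances give recombination frequencies of 0.240 and 0.150 for the two intervals.
With interference 0.11 (so coincidence = 0.89), expected double-crossover frequency = 0.240 × 0.150 × 0.89 = 0.03204.
Expected number = 0.03204 × 500 = 16.02 ≈ 16.

16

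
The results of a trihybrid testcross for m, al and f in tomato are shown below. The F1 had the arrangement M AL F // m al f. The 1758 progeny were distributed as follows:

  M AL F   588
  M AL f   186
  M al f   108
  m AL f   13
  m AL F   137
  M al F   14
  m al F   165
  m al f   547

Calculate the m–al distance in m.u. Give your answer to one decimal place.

15.5 m.u.

The two rarest classes, M al F and m AL f, are the double crossovers. Comparing them with the parentals, only the al allele has switched, so al is the middle locus and the order is m – al – f.
Crossovers in the m–al interval produce the single-crossover classes m AL F and M al f (137 + 108 = 245) plus the double crossovers (27).
RF(m–al) = (245 + 27) / 1758 = 272/1758 = 0.1547 → 15.5 m.u.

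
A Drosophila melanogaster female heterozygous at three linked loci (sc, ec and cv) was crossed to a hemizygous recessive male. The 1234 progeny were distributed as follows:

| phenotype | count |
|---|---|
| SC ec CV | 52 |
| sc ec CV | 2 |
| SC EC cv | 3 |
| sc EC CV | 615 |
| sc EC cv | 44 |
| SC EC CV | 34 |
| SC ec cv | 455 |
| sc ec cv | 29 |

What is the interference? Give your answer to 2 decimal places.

The two most frequent reciprocal classes, sc EC CV and SC ec cv, are the parental types, so the F1 was sc EC CV / SC ec cv.
The two rarest classes, sc ec CV and SC EC cv, are the double crossovers. Comparing them with the parentals, only the ec allele has switched, so ec is the middle locus and the order is cv – ec – sc.
cv–ec: (96 + 5)/1234 = 0.0818; ec–sc: (63 + 5)/1234 = 0.0551.
Expected DCO frequency = 0.0818 × 0.0551 ≈ 0.00451; observed = 5/1234 ≈ 0.00405.
Coefficient of coincidence = 0.00405/0.00451 ≈ 0.90; interference = 1 − 0.90 = 0.10.

0.10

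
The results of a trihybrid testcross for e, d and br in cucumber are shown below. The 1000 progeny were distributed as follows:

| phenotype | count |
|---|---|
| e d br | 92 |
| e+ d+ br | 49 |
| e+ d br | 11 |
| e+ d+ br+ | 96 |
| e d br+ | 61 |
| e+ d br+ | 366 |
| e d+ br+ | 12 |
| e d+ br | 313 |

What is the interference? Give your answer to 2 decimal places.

0.18

The two most frequent reciprocal classes, e d+ br and e+ d br+, are the parental types, so the F1 was e d+ br / e+ d br+.
The two rarest classes, e d+ br+ and e+ d br, are the double crossovers. Comparing them with the parentals, only the br allele has switched, so br is the middle locus and the order is d – br – e.
d–br: (188 + 23)/1000 = 0.2110; br–e: (110 + 23)/1000 = 0.1330.
Expected DCO frequency = 0.2110 × 0.1330 ≈ 0.02806; observed = 23/1000 ≈ 0.02300.
Coefficient of coincidence = 0.02300/0.02806 ≈ 0.82; interference = 1 − 0.82 = 0.18.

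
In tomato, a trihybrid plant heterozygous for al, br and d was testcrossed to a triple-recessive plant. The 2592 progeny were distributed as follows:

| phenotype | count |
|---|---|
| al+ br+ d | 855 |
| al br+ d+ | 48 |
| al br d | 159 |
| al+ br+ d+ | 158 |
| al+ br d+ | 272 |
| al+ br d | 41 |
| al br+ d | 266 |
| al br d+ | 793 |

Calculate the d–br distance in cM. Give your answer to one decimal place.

15.7 cM

The two most frequent reciprocal classes, al+ br+ d and al br d+, are the parental types, so the F1 was al+ br+ d / al br d+.
The two rarest classes, al+ br d and al br+ d+, are the double crossovers. Comparing them with the parentals, only the br allele has switched, so br is the middle locus and the order is al – br – d.
Crossovers in the br–d interval produce the single-crossover classes al+ br+ d+ and al br d (158 + 159 = 317) plus the double crossovers (89).
RF(br–d) = (317 + 89) / 2592 = 406/2592 = 0.1566 → 15.7 cM.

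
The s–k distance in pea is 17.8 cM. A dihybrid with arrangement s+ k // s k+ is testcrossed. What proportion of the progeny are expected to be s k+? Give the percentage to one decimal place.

41.1%

A map distance of 17.8 cM corresponds to a recombination frequency of 0.178.
The F1 is s+ k / s k+, so s k+ is a parental gamete class with expected frequency (1 − r)/2 = 0.822/2 = 0.4110.
That is 0.4110 = 41.1% of the progeny.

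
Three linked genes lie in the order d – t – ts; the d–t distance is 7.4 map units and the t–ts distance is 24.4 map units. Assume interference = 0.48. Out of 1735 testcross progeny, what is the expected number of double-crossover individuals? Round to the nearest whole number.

Map distances give recombination frequencies of 0.074 and 0.244 for the two intervals.
With interference 0.48 (so coincidence = 0.52), expected double-crossover frequency = 0.074 × 0.244 × 0.52 = 0.00939.
Expected number = 0.00939 × 1735 = 16.29 ≈ 16.

16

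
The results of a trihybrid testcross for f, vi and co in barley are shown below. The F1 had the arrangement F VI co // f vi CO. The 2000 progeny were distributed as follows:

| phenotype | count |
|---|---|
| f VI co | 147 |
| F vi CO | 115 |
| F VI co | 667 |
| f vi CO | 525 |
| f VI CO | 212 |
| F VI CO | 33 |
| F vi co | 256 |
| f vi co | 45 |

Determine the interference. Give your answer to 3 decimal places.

The two rarest classes, F VI CO and f vi co, are the double crossovers. Comparing them with the parentals, only the co allele has switched, so co is the middle locus and the order is vi – co – f.
vi–co: (468 + 78)/2000 = 0.2730; co–f: (262 + 78)/2000 = 0.1700.
Expected DCO frequency = 0.2730 × 0.1700 ≈ 0.04641; observed = 78/2000 ≈ 0.03900.
Coefficient of coincidence = 0.03900/0.04641 ≈ 0.840; interference = 1 − 0.840 = 0.160.

0.160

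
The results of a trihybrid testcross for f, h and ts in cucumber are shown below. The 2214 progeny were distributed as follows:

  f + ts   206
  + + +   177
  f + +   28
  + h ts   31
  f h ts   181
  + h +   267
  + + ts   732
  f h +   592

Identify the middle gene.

The two most frequent reciprocal classes, f h + and + + ts, are the parental types, so the F1 was f h + / + + ts.
The two rarest classes, f + + and + h ts, are the double crossovers. Comparing them with the parentals, only the h allele has switched, so h is the middle locus and the order is f – h – ts.

h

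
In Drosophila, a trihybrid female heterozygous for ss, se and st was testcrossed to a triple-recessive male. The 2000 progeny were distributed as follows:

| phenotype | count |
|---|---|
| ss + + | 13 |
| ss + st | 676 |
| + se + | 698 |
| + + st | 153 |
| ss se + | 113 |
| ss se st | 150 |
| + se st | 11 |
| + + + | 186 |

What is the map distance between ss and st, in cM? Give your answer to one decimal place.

14.5 cM

The two most frequent reciprocal classes, ss + st and + se +, are the parental types, so the F1 was ss + st / + se +.
The two rarest classes, ss + + and + se st, are the double crossovers. Comparing them with the parentals, only the st allele has switched, so st is the middle locus and the order is se – st – ss.
Crossovers in the st–ss interval produce the single-crossover classes + + st and ss se + (153 + 113 = 266) plus the double crossovers (24).
RF(st–ss) = (266 + 24) / 2000 = 290/2000 = 0.1450 → 14.5 cM.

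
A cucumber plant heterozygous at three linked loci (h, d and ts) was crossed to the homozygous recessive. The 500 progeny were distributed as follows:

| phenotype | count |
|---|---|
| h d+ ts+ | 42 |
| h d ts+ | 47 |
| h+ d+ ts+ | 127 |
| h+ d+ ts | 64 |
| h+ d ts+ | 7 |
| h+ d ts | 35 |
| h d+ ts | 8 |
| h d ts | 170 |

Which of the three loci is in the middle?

d

The two most frequent reciprocal classes, h d ts and h+ d+ ts+, are the parental types, so the F1 was h d ts / h+ d+ ts+.
The two rarest classes, h d+ ts and h+ d ts+, are the double crossovers. Comparing them with the parentals, only the d allele has switched, so d is the middle locus and the order is h – d – ts.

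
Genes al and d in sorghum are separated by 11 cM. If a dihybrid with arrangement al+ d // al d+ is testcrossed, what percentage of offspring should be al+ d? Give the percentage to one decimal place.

A map distance of 11 cM corresponds to a recombination frequency of 0.110.
The F1 is al+ d / al d+, so al+ d is a parental gamete class with expected frequency (1 − r)/2 = 0.890/2 = 0.4450.
That is 0.4450 = 44.5% of the progeny.

44.5%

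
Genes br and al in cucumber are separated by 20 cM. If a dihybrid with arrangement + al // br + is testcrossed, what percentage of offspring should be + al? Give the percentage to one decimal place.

A map distance of 20 cM corresponds to a recombination frequency of 0.200.
The F1 is + al / br +, so + al is a parental gamete class with expected frequency (1 − r)/2 = 0.800/2 = 0.4000.
That is 0.4000 = 40.0% of the progeny.

40.0%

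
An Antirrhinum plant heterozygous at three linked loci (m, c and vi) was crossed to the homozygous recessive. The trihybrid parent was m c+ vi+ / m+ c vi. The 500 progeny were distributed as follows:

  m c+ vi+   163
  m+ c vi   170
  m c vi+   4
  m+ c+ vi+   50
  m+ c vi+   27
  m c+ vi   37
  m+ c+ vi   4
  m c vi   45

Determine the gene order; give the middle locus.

The two rarest classes, m c vi+ and m+ c+ vi, are the double crossovers. Comparing them with the parentals, only the c allele has switched, so c is the middle locus and the order is m – c – vi.

c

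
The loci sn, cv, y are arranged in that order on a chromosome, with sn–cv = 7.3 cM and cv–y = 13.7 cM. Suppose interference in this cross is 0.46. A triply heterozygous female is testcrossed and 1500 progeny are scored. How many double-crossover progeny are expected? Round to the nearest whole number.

Map distances give recombination frequencies of 0.073 and 0.137 for the two intervals.
With interference 0.46 (so coincidence = 0.54), expected double-crossover frequency = 0.073 × 0.137 × 0.54 = 0.00540.
Expected number = 0.00540 × 1500 = 8.10 ≈ 8.

8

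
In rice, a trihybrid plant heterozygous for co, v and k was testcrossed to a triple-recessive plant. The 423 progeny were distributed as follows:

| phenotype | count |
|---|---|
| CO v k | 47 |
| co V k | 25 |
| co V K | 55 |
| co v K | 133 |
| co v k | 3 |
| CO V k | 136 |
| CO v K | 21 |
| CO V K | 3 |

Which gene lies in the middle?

The two most frequent reciprocal classes, co v K and CO V k, are the parental types, so the F1 was co v K / CO V k.
The two rarest classes, co v k and CO V K, are the double crossovers. Comparing them with the parentals, only the k allele has switched, so k is the middle locus and the order is v – k – co.

k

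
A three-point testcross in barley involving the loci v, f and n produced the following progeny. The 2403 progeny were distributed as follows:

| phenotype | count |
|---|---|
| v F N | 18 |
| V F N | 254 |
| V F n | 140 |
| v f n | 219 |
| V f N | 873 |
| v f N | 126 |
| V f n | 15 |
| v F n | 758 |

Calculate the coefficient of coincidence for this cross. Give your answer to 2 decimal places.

0.52

The two most frequent reciprocal classes, V f N and v F n, are the parental types, so the F1 was V f N / v F n.
The two rarest classes, V f n and v F N, are the double crossovers. Comparing them with the parentals, only the n allele has switched, so n is the middle locus and the order is f – n – v.
f–n: (473 + 33)/2403 = 0.2106; n–v: (266 + 33)/2403 = 0.1244.
Expected DCO frequency = 0.2106 × 0.1244 ≈ 0.02620; observed = 33/2403 ≈ 0.01373.
Coefficient of coincidence = 0.01373/0.02620 ≈ 0.52.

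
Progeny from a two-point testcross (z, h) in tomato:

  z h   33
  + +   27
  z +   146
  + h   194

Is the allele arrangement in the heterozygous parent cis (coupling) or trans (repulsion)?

trans

The two most frequent classes are + h (194) and z + (146); these are the parental (non-recombinant) types.
So the F1 carried + h on one chromosome and z + on the other — the recessive alleles are on opposite chromosomes (trans / repulsion).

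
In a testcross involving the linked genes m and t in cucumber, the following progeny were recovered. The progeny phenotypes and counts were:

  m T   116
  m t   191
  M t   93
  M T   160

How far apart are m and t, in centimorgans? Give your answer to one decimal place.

The two most frequent classes, M T (160) and m t (191), are the parental types, so the F1 was M T / m t.
The recombinant classes are M t and m T: 93 + 116 = 209.
Recombination frequency = 209/560 = 0.3732 ≈ 37.3%, i.e. 37.3 centimorgans.

37.3 centimorgans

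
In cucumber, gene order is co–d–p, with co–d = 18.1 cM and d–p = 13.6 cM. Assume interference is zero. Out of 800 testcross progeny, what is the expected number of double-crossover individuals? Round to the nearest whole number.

Map distances give recombination frequencies of 0.181 and 0.136 for the two intervals.
With no interference, expected double-crossover frequency = 0.181 × 0.136 = 0.02462.
Expected number = 0.02462 × 800 = 19.69 ≈ 20.

20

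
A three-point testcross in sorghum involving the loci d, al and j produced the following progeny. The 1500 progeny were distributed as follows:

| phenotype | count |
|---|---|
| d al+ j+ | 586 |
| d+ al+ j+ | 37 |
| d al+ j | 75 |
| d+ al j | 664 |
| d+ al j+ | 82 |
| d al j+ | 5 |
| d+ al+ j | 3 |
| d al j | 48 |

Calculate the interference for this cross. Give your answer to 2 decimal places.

The two most frequent reciprocal classes, d al+ j+ and d+ al j, are the parental types, so the F1 was d al+ j+ / d+ al j.
The two rarest classes, d al j+ and d+ al+ j, are the double crossovers. Comparing them with the parentals, only the al allele has switched, so al is the middle locus and the order is d – al – j.
d–al: (85 + 8)/1500 = 0.0620; al–j: (157 + 8)/1500 = 0.1100.
Expected DCO frequency = 0.0620 × 0.1100 ≈ 0.00682; observed = 8/1500 ≈ 0.00533.
Coefficient of coincidence = 0.00533/0.00682 ≈ 0.78; interference = 1 − 0.78 = 0.22.

0.22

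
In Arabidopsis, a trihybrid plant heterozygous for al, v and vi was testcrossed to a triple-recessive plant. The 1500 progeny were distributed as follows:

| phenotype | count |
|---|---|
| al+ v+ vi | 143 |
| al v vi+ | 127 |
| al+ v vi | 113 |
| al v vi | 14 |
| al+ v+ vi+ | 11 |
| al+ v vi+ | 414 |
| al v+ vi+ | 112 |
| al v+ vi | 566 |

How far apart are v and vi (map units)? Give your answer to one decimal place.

The two most frequent reciprocal classes, al v+ vi and al+ v vi+, are the parental types, so the F1 was al v+ vi / al+ v vi+.
The two rarest classes, al v vi and al+ v+ vi+, are the double crossovers. Comparing them with the parentals, only the v allele has switched, so v is the middle locus and the order is al – v – vi.
Crossovers in the v–vi interval produce the single-crossover classes al v+ vi+ and al+ v vi (112 + 113 = 225) plus the double crossovers (25).
RF(v–vi) = (225 + 25) / 1500 = 250/1500 = 0.1667 → 16.7 map units.

16.7 map units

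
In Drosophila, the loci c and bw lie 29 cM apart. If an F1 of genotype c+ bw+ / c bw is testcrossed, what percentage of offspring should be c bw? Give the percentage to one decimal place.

35.5%

A map distance of 29 cM corresponds to a recombination frequency of 0.290.
The F1 is c+ bw+ / c bw, so c bw is a parental gamete class with expected frequency (1 − r)/2 = 0.710/2 = 0.3550.
That is 0.3550 = 35.5% of the progeny.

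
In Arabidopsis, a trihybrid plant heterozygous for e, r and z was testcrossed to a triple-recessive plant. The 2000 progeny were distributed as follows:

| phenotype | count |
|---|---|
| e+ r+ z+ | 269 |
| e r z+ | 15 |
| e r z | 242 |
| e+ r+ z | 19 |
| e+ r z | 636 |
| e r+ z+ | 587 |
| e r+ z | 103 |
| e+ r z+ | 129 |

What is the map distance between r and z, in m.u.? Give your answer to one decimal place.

The two most frequent reciprocal classes, e r+ z+ and e+ r z, are the parental types, so the F1 was e r+ z+ / e+ r z.
The two rarest classes, e r z+ and e+ r+ z, are the double crossovers. Comparing them with the parentals, only the r allele has switched, so r is the middle locus and the order is e – r – z.
Crossovers in the r–z interval produce the single-crossover classes e r+ z and e+ r z+ (103 + 129 = 232) plus the double crossovers (34).
RF(r–z) = (232 + 34) / 2000 = 266/2000 = 0.1330 → 13.3 m.u.

13.3 m.u.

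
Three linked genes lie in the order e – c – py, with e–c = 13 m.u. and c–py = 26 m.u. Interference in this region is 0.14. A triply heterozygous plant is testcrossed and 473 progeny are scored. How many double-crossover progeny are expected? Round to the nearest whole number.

Map distances give recombination frequencies of 0.130 and 0.260 for the two intervals.
With interference 0.14 (so coincidence = 0.86), expected double-crossover frequency = 0.130 × 0.260 × 0.86 = 0.02907.
Expected number = 0.02907 × 473 = 13.75 ≈ 14.

14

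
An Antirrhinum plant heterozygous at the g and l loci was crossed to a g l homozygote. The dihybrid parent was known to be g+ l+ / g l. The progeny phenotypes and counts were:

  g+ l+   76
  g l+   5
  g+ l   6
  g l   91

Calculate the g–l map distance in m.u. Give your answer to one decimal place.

The recombinant classes are g+ l and g l+: 6 + 5 = 11.
Recombination frequency = 11/178 = 0.0618 ≈ 6.2%, i.e. 6.2 m.u.

6.2 m.u.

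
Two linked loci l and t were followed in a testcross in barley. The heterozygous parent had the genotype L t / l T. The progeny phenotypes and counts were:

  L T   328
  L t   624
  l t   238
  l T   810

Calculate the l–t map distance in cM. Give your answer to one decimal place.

The recombinant classes are L T and l t: 328 + 238 = 566.
Recombination frequency = 566/2000 = 0.2830 ≈ 28.3%, i.e. 28.3 cM.

28.3 cM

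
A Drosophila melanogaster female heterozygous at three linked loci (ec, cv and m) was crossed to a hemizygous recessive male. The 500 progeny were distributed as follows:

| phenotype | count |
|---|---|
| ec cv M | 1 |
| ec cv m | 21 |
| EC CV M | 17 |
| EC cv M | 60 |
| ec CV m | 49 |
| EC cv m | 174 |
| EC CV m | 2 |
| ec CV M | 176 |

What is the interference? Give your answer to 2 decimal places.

The two most frequent reciprocal classes, ec CV M and EC cv m, are the parental types, so the F1 was ec CV M / EC cv m.
The two rarest classes, ec cv M and EC CV m, are the double crossovers. Comparing them with the parentals, only the cv allele has switched, so cv is the middle locus and the order is m – cv – ec.
m–cv: (109 + 3)/500 = 0.2240; cv–ec: (38 + 3)/500 = 0.0820.
Expected DCO frequency = 0.2240 × 0.0820 ≈ 0.01837; observed = 3/500 ≈ 0.00600.
Coefficient of coincidence = 0.00600/0.01837 ≈ 0.33; interference = 1 − 0.33 = 0.67.

0.67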